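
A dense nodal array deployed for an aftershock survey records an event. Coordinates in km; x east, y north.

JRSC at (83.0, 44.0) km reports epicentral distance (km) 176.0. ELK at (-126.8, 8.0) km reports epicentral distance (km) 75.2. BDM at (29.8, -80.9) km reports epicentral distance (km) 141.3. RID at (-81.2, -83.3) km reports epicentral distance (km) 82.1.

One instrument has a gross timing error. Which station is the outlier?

Solve using three stations at a time. Using JRSC, BDM, RID (subtract circle equations pairwise → linear system) gives (x, y) ≈ (-87.0, -1.4).
Distances from that point to each station vs reported:
  JRSC: calculated 176.0 vs reported 176.0 → residual 0.0 km
  ELK: calculated 40.9 vs reported 75.2 → residual 34.3 km
  BDM: calculated 141.3 vs reported 141.3 → residual 0.0 km
  RID: calculated 82.1 vs reported 82.1 → residual 0.0 km
JRSC, BDM, RID are mutually consistent (residuals ≈ 0); ELK is off by 34.3 km.

ELK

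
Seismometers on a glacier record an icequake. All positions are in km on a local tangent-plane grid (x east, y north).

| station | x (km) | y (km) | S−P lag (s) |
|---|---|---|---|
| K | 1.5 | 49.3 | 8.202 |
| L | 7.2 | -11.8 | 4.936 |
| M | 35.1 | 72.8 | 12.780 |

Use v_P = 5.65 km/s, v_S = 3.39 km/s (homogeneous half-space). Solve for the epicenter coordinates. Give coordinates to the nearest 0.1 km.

x ≈ -34.6 km, y ≈ -10.1 km

Distance from S−P lag: d = Δt · v_P v_S / (v_P − v_S) = Δt · (5.65·3.39)/(5.65−3.39) ≈ 8.4750·Δt.
So d_K = 69.51, d_L = 41.83, d_M = 108.31 km.
Circle about each station: (x − 1.5)² + (y − 49.3)² = 69.51²; (x − 7.2)² + (y + 11.8)² = 41.83²; (x − 35.1)² + (y − 72.8)² = 108.31².
Subtracting pairs of circle equations eliminates x²+y² and gives linear equations (the radical axes):
11.4 x − 122.2 y = 840.23
67.2 x + 47.0 y = -2800.31
Solving the 2×2 system: x ≈ -34.6, y ≈ -10.1 km.
Check against K (with the unrounded x, y): √((x − 1.5)²+(y − 49.3)²) = 69.52 ≈ 69.51 km. ✓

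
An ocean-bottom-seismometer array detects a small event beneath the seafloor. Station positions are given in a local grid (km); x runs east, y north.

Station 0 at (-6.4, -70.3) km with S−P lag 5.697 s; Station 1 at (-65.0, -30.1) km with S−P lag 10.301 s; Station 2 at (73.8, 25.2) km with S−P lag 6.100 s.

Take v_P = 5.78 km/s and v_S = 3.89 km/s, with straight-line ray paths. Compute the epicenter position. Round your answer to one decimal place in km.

(56.6, -45.3)

Distance from S−P lag: d = Δt · v_P v_S / (v_P − v_S) = Δt · (5.78·3.89)/(5.78−3.89) ≈ 11.8964·Δt.
So d_Station 0 = 67.77, d_Station 1 = 122.54, d_Station 2 = 72.57 km.
Circle about each station: (x + 6.4)² + (y + 70.3)² = 67.77²; (x + 65.0)² + (y + 30.1)² = 122.54²; (x − 73.8)² + (y − 25.2)² = 72.57².
Subtracting the Station 0 equation from the Station 1 and Station 2 equations removes the quadratic terms:
-117.2 x + 80.4 y = -10275.32
160.4 x + 191.0 y = 424.80
Solving the 2×2 system: x ≈ 56.6, y ≈ -45.3 km.
Check against Station 0 (with the unrounded x, y): √((x + 6.4)²+(y + 70.3)²) = 67.77 ≈ 67.77 km. ✓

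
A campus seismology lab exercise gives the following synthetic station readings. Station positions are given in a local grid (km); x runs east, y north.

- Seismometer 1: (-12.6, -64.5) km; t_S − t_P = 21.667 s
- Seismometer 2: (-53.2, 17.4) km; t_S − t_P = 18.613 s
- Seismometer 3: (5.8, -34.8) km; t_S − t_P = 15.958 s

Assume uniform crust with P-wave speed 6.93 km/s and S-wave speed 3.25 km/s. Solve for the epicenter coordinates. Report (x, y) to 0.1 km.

x ≈ 56.3 km, y ≈ 48.8 km

Distance from S−P lag: d = Δt · v_P v_S / (v_P − v_S) = Δt · (6.93·3.25)/(6.93−3.25) ≈ 6.1202·Δt.
So d_Seismometer 1 = 132.61, d_Seismometer 2 = 113.92, d_Seismometer 3 = 97.67 km.
Circle about each station: (x + 12.6)² + (y + 64.5)² = 132.61²; (x + 53.2)² + (y − 17.4)² = 113.92²; (x − 5.8)² + (y + 34.8)² = 97.67².
Subtracting the Seismometer 1 equation from the Seismometer 2 and Seismometer 3 equations removes the quadratic terms:
-81.2 x + 163.8 y = 3421.64
36.8 x + 59.4 y = 4971.65
Solving the 2×2 system: x ≈ 56.3, y ≈ 48.8 km.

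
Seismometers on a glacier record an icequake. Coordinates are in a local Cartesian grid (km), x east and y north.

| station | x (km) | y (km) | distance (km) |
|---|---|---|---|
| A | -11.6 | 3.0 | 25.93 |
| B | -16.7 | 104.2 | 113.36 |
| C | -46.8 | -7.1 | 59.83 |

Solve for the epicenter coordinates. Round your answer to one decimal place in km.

Circle about each station: (x + 11.6)² + (y − 3.0)² = 25.93²; (x + 16.7)² + (y − 104.2)² = 113.36²; (x + 46.8)² + (y + 7.1)² = 59.83².
Subtracting the A equation from the B and C equations removes the quadratic terms:
-10.2 x + 202.4 y = -1185.15
-70.4 x − 20.2 y = -810.17
Solving the 2×2 system: x ≈ 13.0, y ≈ -5.2 km.
Check against A (with the unrounded x, y): √((x + 11.6)²+(y − 3.0)²) = 25.93 ≈ 25.93 km. ✓

13.0 km east, -5.2 km north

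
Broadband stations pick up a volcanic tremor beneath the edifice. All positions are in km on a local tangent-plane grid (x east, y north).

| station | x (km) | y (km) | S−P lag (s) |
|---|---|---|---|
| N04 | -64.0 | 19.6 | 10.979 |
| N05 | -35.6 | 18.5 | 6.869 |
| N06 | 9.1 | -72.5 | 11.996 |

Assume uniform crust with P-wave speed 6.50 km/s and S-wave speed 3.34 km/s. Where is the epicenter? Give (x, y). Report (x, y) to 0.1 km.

(10.8, 9.9)

Distance from S−P lag: d = Δt · v_P v_S / (v_P − v_S) = Δt · (6.50·3.34)/(6.50−3.34) ≈ 6.8703·Δt.
So d_N04 = 75.43, d_N05 = 47.19, d_N06 = 82.42 km.
Circle about each station: (x + 64.0)² + (y − 19.6)² = 75.43²; (x + 35.6)² + (y − 18.5)² = 47.19²; (x − 9.1)² + (y + 72.5)² = 82.42².
Subtracting pairs of circle equations eliminates x²+y² and gives linear equations (the radical axes):
56.8 x − 2.2 y = 592.24
146.2 x − 184.2 y = -244.47
Solving the 2×2 system: x ≈ 10.8, y ≈ 9.9 km.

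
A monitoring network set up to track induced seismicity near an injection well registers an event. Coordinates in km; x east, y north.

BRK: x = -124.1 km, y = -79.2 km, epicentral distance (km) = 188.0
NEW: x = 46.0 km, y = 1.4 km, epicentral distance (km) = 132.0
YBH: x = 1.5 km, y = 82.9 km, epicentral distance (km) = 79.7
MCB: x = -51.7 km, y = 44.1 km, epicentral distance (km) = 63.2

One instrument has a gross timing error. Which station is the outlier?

Solve using three stations at a time. Using BRK, YBH, MCB (subtract circle equations pairwise → linear system) gives (x, y) ≈ (-75.6, 102.4).
Distances from that point to each station vs reported:
  BRK: calculated 187.9 vs reported 188.0 → residual 0.1 km
  NEW: calculated 158.0 vs reported 132.0 → residual 26.0 km
  YBH: calculated 79.5 vs reported 79.7 → residual 0.2 km
  MCB: calculated 63.0 vs reported 63.2 → residual 0.2 km
BRK, YBH, MCB are mutually consistent (residuals ≈ 0); NEW is off by 26.0 km.

NEW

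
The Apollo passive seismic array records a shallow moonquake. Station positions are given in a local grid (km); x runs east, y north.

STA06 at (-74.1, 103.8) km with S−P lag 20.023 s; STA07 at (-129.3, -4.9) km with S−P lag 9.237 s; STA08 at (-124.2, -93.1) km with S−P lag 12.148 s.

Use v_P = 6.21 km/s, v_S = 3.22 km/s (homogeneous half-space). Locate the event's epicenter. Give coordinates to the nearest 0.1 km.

(-72.9, -30.1)

Distance from S−P lag: d = Δt · v_P v_S / (v_P − v_S) = Δt · (6.21·3.22)/(6.21−3.22) ≈ 6.6877·Δt.
So d_STA06 = 133.91, d_STA07 = 61.77, d_STA08 = 81.24 km.
Circle about each station: (x + 74.1)² + (y − 103.8)² = 133.91²; (x + 129.3)² + (y + 4.9)² = 61.77²; (x + 124.2)² + (y + 93.1)² = 81.24².
Subtracting pairs of circle equations eliminates x²+y² and gives linear equations (the radical axes):
-110.4 x − 217.4 y = 14593.61
-100.2 x − 393.8 y = 19159.95
Solving the 2×2 system: x ≈ -72.9, y ≈ -30.1 km.
Check against STA06 (with the unrounded x, y): √((x + 74.1)²+(y − 103.8)²) = 133.91 ≈ 133.91 km. ✓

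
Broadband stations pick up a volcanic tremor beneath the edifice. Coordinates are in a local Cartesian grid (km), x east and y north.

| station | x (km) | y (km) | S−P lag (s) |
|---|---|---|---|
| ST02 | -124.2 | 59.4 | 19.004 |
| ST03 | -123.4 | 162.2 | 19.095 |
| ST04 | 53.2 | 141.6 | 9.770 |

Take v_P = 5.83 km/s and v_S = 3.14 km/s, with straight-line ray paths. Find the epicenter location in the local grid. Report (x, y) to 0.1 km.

(-4.8, 109.1)

Distance from S−P lag: d = Δt · v_P v_S / (v_P − v_S) = Δt · (5.83·3.14)/(5.83−3.14) ≈ 6.8053·Δt.
So d_ST02 = 129.33, d_ST03 = 129.95, d_ST04 = 66.49 km.
Circle about each station: (x + 124.2)² + (y − 59.4)² = 129.33²; (x + 123.4)² + (y − 162.2)² = 129.95²; (x − 53.2)² + (y − 141.6)² = 66.49².
Subtracting pairs of circle equations eliminates x²+y² and gives linear equations (the radical axes):
1.6 x + 205.6 y = 22421.65
354.8 x + 164.4 y = 16232.13
Solving the 2×2 system: x ≈ -4.8, y ≈ 109.1 km.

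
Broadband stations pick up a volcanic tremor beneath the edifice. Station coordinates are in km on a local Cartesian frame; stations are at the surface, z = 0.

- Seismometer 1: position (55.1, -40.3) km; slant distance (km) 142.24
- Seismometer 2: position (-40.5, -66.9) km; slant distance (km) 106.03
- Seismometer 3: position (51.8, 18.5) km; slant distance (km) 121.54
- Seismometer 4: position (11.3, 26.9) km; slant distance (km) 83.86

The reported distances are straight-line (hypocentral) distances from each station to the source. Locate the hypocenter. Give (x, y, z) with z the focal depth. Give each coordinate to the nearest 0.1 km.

x ≈ -62.7 km, y ≈ 29.0 km, depth ≈ 39.4 km

Each station gives a sphere (x−x_i)² + (y−y_i)² + z² = d_i² (stations at z=0).
Subtracting the Seismometer 1 sphere from Seismometer 2 and Seismometer 3: z² cancels, leaving linear equations in x and y:
-191.2 x − 53.2 y = 10445.62
-6.6 x + 117.6 y = 3825.64
Solving: x ≈ -62.704, y ≈ 29.012 km (keep extra digits for the depth step; rounded: -62.7, 29.0).
Then from the Seismometer 1 sphere: z² = 142.24² − (x − 55.1)² − (y + 40.3)² with x = -62.704, y = 29.012, so z ≈ 39.374 ≈ 39.4 km.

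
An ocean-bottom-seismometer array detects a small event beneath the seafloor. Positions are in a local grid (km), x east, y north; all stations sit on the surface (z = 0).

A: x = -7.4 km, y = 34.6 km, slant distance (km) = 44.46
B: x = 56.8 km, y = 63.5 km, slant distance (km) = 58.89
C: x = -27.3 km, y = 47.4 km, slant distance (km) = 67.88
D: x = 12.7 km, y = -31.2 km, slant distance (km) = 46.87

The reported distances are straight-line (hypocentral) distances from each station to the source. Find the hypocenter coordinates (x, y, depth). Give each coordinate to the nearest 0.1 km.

Each station gives a sphere (x−x_i)² + (y−y_i)² + z² = d_i² (stations at z=0).
Subtracting the A sphere from B and C: z² cancels, leaving linear equations in x and y:
128.4 x + 57.8 y = 4515.23
-39.8 x + 25.6 y = -890.87
Solving: x ≈ 29.903, y ≈ 11.690 km (keep extra digits for the depth step; rounded: 29.9, 11.7).
Then from the A sphere: z² = 44.46² − (x + 7.4)² − (y − 34.6)² with x = 29.903, y = 11.690, so z ≈ 7.766 ≈ 7.8 km.

(29.9, 11.7, 7.8)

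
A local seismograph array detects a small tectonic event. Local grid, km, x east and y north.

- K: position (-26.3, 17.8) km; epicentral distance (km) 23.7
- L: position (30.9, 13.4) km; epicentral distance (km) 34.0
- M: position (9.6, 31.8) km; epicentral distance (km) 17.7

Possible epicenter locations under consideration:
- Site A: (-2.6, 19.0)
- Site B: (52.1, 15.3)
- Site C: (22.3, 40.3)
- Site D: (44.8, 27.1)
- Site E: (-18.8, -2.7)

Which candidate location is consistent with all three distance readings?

Site A

For each candidate, compare |candidate − station| to the reported distance:
Site A: residuals K 0.0, L 0.0, M 0.0 → max 0.0 km
Site B: residuals K 54.7, L 12.7, M 27.9 → max 54.7 km
Site C: residuals K 29.9, L 5.8, M 2.4 → max 29.9 km
Site D: residuals K 48.0, L 14.5, M 17.8 → max 48.0 km
Site E: residuals K 1.9, L 18.2, M 27.0 → max 27.0 km
Only Site A has all residuals ≈ 0.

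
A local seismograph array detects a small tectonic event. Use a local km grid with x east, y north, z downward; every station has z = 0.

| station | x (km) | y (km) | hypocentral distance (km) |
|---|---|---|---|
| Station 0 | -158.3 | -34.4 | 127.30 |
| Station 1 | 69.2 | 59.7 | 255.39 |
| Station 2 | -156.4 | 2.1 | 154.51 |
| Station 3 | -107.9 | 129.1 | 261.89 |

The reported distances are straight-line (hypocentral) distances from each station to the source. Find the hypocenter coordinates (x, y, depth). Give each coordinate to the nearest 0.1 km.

Each station gives a sphere (x−x_i)² + (y−y_i)² + z² = d_i² (stations at z=0).
Subtracting the Station 0 sphere from Station 1 and Station 2: z² cancels, leaving linear equations in x and y:
455.0 x + 188.2 y = -66908.28
3.8 x + 73.0 y = -9444.93
Solving: x ≈ -95.593, y ≈ -124.407 km (keep extra digits for the depth step; rounded: -95.6, -124.4).
Then from the Station 0 sphere: z² = 127.30² − (x + 158.3)² − (y + 34.4)² with x = -95.593, y = -124.407, so z ≈ 64.590 ≈ 64.6 km.

x ≈ -95.6 km, y ≈ -124.4 km, depth ≈ 64.6 km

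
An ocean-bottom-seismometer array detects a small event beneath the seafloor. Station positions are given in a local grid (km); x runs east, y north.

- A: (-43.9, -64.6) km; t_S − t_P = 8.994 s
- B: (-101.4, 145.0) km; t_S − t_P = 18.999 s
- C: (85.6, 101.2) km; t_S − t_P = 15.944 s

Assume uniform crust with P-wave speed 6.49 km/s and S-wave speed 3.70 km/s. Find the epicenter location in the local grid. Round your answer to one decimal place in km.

x ≈ -14.0 km, y ≈ 6.8 km

Distance from S−P lag: d = Δt · v_P v_S / (v_P − v_S) = Δt · (6.49·3.70)/(6.49−3.70) ≈ 8.6068·Δt.
So d_A = 77.41, d_B = 163.52, d_C = 137.23 km.
Circle about each station: (x + 43.9)² + (y + 64.6)² = 77.41²; (x + 101.4)² + (y − 145.0)² = 163.52²; (x − 85.6)² + (y − 101.2)² = 137.23².
Subtracting the A equation from the B and C equations removes the quadratic terms:
-115.0 x + 419.2 y = 4460.11
259.0 x + 331.6 y = -1371.33
Solving the 2×2 system: x ≈ -14.0, y ≈ 6.8 km.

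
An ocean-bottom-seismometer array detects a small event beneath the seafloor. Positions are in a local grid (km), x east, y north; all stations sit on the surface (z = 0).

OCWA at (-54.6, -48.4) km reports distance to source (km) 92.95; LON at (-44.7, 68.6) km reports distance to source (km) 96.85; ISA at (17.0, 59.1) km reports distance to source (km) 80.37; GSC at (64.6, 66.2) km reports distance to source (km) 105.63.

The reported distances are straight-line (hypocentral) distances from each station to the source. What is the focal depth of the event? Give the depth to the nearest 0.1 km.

z ≈ 54.8 km

Each station gives a sphere (x−x_i)² + (y−y_i)² + z² = d_i² (stations at z=0).
Subtracting the OCWA sphere from LON and ISA: z² cancels, leaving linear equations in x and y:
19.8 x + 234.0 y = 640.11
143.2 x + 215.0 y = 638.46
Solving: x ≈ 0.403, y ≈ 2.701 km (keep extra digits for the depth step; rounded: 0.4, 2.7).
Then from the OCWA sphere: z² = 92.95² − (x + 54.6)² − (y + 48.4)² with x = 0.403, y = 2.701, so z ≈ 54.800 ≈ 54.8 km.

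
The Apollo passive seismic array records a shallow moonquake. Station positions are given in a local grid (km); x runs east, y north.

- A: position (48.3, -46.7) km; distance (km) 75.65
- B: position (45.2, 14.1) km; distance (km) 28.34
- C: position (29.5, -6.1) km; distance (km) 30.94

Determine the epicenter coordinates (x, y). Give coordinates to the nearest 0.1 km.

18.2 km east, 22.7 km north

Circle about each station: (x − 48.3)² + (y + 46.7)² = 75.65²; (x − 45.2)² + (y − 14.1)² = 28.34²; (x − 29.5)² + (y + 6.1)² = 30.94².
Subtracting pairs of circle equations eliminates x²+y² and gives linear equations (the radical axes):
-6.2 x + 121.6 y = 2647.84
-37.6 x + 81.2 y = 1159.32
Solving the 2×2 system: x ≈ 18.2, y ≈ 22.7 km.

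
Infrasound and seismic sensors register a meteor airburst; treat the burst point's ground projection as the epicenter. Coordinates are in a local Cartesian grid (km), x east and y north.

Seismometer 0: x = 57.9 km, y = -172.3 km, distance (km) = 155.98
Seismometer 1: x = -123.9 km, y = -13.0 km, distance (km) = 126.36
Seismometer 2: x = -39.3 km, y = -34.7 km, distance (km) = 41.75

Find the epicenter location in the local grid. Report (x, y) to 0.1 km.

x ≈ 1.7 km, y ≈ -26.8 km

Circle about each station: (x − 57.9)² + (y + 172.3)² = 155.98²; (x + 123.9)² + (y + 13.0)² = 126.36²; (x + 39.3)² + (y + 34.7)² = 41.75².
Subtracting the Seismometer 0 equation from the Seismometer 1 and Seismometer 2 equations removes the quadratic terms:
-363.6 x + 318.6 y = -9156.58
-194.4 x + 275.2 y = -7704.42
Solving the 2×2 system: x ≈ 1.7, y ≈ -26.8 km.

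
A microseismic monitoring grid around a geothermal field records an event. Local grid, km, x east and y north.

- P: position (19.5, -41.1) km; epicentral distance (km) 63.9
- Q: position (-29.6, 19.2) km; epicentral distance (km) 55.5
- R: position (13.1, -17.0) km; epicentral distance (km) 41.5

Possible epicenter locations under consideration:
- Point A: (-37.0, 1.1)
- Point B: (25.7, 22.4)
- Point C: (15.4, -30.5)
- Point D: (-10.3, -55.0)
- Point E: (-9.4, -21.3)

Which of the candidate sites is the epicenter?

For each candidate, compare |candidate − station| to the reported distance:
Point A: residuals P 6.6, Q 35.9, R 11.8 → max 35.9 km
Point B: residuals P 0.1, Q 0.1, R 0.1 → max 0.1 km
Point C: residuals P 52.5, Q 11.5, R 27.8 → max 52.5 km
Point D: residuals P 31.0, Q 21.2, R 3.1 → max 31.0 km
Point E: residuals P 28.9, Q 10.2, R 18.6 → max 28.9 km
Only Point B has all residuals ≈ 0.

Point B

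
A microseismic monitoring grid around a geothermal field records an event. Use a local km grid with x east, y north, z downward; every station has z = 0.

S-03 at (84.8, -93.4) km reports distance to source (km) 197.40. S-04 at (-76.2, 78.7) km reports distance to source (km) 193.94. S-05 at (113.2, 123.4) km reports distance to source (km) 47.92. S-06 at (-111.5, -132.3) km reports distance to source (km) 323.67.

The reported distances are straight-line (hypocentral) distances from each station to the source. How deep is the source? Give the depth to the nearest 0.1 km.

z ≈ 40.5 km

Each station gives a sphere (x−x_i)² + (y−y_i)² + z² = d_i² (stations at z=0).
Subtracting the S-03 sphere from S-04 and S-05: z² cancels, leaving linear equations in x and y:
-322.0 x + 344.2 y = -2560.43
56.8 x + 433.6 y = 48797.63
Solving: x ≈ 112.498, y ≈ 97.804 km (keep extra digits for the depth step; rounded: 112.5, 97.8).
Then from the S-03 sphere: z² = 197.40² − (x − 84.8)² − (y + 93.4)² with x = 112.498, y = 97.804, so z ≈ 40.504 ≈ 40.5 km.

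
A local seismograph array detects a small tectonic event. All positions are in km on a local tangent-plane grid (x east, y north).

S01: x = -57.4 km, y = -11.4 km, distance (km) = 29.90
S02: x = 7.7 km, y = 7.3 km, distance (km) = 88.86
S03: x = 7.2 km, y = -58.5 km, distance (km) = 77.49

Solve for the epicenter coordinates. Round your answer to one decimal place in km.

(-67.9, -39.4)

Circle about each station: (x + 57.4)² + (y + 11.4)² = 29.90²; (x − 7.7)² + (y − 7.3)² = 88.86²; (x − 7.2)² + (y + 58.5)² = 77.49².
Subtracting pairs of circle equations eliminates x²+y² and gives linear equations (the radical axes):
130.2 x + 37.4 y = -10314.23
129.2 x − 94.2 y = -5061.32
Solving the 2×2 system: x ≈ -67.9, y ≈ -39.4 km.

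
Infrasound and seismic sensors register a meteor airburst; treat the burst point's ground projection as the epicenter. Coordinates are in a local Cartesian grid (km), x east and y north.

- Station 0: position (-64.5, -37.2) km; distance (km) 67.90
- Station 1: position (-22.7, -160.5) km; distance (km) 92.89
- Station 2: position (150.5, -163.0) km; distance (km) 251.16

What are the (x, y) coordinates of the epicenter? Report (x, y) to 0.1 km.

-92.4 km east, -99.1 km north

Circle about each station: (x + 64.5)² + (y + 37.2)² = 67.90²; (x + 22.7)² + (y + 160.5)² = 92.89²; (x − 150.5)² + (y + 163.0)² = 251.16².
Subtracting the Station 0 equation from the Station 1 and Station 2 equations removes the quadratic terms:
83.6 x − 246.6 y = 16713.31
430.0 x − 251.6 y = -14795.78
Solving the 2×2 system: x ≈ -92.4, y ≈ -99.1 km.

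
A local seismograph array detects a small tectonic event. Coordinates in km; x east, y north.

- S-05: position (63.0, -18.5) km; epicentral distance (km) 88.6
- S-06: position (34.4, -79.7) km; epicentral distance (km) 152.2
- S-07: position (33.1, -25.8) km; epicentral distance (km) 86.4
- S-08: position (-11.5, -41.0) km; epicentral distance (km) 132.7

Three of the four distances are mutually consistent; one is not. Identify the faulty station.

S-07

Solve using three stations at a time. Using S-05, S-06, S-08 (subtract circle equations pairwise → linear system) gives (x, y) ≈ (61.0, 70.3).
Distances from that point to each station vs reported:
  S-05: calculated 88.8 vs reported 88.6 → residual 0.2 km
  S-06: calculated 152.3 vs reported 152.2 → residual 0.1 km
  S-07: calculated 100.0 vs reported 86.4 → residual 13.6 km
  S-08: calculated 132.8 vs reported 132.7 → residual 0.1 km
S-05, S-06, S-08 are mutually consistent (residuals ≈ 0); S-07 is off by 13.6 km.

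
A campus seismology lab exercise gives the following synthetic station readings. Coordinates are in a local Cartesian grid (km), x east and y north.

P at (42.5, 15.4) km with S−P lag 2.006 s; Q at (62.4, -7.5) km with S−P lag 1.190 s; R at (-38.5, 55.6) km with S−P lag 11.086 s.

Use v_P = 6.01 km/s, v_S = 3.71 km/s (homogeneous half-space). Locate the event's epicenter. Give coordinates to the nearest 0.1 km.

Distance from S−P lag: d = Δt · v_P v_S / (v_P − v_S) = Δt · (6.01·3.71)/(6.01−3.71) ≈ 9.6944·Δt.
So d_P = 19.45, d_Q = 11.54, d_R = 107.47 km.
Circle about each station: (x − 42.5)² + (y − 15.4)² = 19.45²; (x − 62.4)² + (y + 7.5)² = 11.54²; (x + 38.5)² + (y − 55.6)² = 107.47².
Subtracting pairs of circle equations eliminates x²+y² and gives linear equations (the radical axes):
39.8 x − 45.8 y = 2151.73
-162.0 x + 80.4 y = -8641.30
Solving the 2×2 system: x ≈ 52.8, y ≈ -1.1 km.
Check against P (with the unrounded x, y): √((x − 42.5)²+(y − 15.4)²) = 19.45 ≈ 19.45 km. ✓

x ≈ 52.8 km, y ≈ -1.1 km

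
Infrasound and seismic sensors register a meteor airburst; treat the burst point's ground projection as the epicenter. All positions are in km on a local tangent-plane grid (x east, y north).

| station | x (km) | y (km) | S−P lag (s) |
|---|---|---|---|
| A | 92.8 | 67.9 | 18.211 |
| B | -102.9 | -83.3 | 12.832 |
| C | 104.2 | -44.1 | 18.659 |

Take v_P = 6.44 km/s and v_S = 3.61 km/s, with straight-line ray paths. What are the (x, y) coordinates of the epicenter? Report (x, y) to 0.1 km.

x ≈ -41.8 km, y ≈ 2.6 km

Distance from S−P lag: d = Δt · v_P v_S / (v_P − v_S) = Δt · (6.44·3.61)/(6.44−3.61) ≈ 8.2150·Δt.
So d_A = 149.60, d_B = 105.41, d_C = 153.28 km.
Circle about each station: (x − 92.8)² + (y − 67.9)² = 149.60²; (x + 102.9)² + (y + 83.3)² = 105.41²; (x − 104.2)² + (y + 44.1)² = 153.28².
Subtracting pairs of circle equations eliminates x²+y² and gives linear equations (the radical axes):
-391.4 x − 302.4 y = 15573.94
22.8 x − 224.0 y = -1534.40
Solving the 2×2 system: x ≈ -41.8, y ≈ 2.6 km.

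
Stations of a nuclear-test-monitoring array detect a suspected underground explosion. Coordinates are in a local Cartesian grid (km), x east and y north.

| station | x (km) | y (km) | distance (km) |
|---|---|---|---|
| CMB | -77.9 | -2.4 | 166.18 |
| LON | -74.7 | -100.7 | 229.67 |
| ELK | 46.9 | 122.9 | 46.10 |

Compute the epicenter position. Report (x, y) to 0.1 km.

x ≈ 65.9 km, y ≈ 80.9 km

Circle about each station: (x + 77.9)² + (y + 2.4)² = 166.18²; (x + 74.7)² + (y + 100.7)² = 229.67²; (x − 46.9)² + (y − 122.9)² = 46.10².
Subtracting the CMB equation from the LON and ELK equations removes the quadratic terms:
6.4 x − 196.6 y = -15486.11
249.6 x + 250.6 y = 36720.43
Solving the 2×2 system: x ≈ 65.9, y ≈ 80.9 km.
Check against CMB (with the unrounded x, y): √((x + 77.9)²+(y + 2.4)²) = 166.17 ≈ 166.18 km. ✓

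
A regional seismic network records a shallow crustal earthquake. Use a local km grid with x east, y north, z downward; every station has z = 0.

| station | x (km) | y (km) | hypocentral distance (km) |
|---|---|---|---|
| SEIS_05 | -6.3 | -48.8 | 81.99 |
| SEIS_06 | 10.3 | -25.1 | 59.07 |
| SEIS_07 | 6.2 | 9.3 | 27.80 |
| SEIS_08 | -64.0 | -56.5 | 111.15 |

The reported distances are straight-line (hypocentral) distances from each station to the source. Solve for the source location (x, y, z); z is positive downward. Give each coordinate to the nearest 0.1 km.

x ≈ 2.5 km, y ≈ 30.9 km, depth ≈ 17.1 km

Each station gives a sphere (x−x_i)² + (y−y_i)² + z² = d_i² (stations at z=0).
Subtracting the SEIS_05 sphere from SEIS_06 and SEIS_07: z² cancels, leaving linear equations in x and y:
33.2 x + 47.4 y = 1548.07
25.0 x + 116.2 y = 3653.32
Solving: x ≈ 2.513, y ≈ 30.899 km (keep extra digits for the depth step; rounded: 2.5, 30.9).
Then from the SEIS_05 sphere: z² = 81.99² − (x + 6.3)² − (y + 48.8)² with x = 2.513, y = 30.899, so z ≈ 17.110 ≈ 17.1 km.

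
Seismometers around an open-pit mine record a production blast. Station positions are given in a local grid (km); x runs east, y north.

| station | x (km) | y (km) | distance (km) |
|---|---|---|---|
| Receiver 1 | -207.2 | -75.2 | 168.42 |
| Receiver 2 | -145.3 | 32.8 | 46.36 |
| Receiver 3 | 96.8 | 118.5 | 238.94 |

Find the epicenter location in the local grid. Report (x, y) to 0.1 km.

(-138.8, 78.7)

Circle about each station: (x + 207.2)² + (y + 75.2)² = 168.42²; (x + 145.3)² + (y − 32.8)² = 46.36²; (x − 96.8)² + (y − 118.5)² = 238.94².
Subtracting the Receiver 1 equation from the Receiver 2 and Receiver 3 equations removes the quadratic terms:
123.8 x + 216.0 y = -182.90
608.0 x + 387.4 y = -53901.42
Solving the 2×2 system: x ≈ -138.8, y ≈ 78.7 km.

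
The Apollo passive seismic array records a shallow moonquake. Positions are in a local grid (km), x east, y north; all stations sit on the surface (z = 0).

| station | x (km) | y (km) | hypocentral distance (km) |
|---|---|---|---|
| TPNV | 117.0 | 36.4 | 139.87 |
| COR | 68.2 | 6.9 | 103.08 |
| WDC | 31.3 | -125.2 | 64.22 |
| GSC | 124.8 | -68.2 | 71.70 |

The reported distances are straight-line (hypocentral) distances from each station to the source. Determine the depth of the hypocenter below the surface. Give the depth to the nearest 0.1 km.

depth ≈ 38.3 km

Each station gives a sphere (x−x_i)² + (y−y_i)² + z² = d_i² (stations at z=0).
Subtracting the TPNV sphere from COR and WDC: z² cancels, leaving linear equations in x and y:
-97.6 x − 59.0 y = -1376.98
-171.4 x − 323.2 y = 17080.18
Solving: x ≈ 67.786, y ≈ -88.795 km (keep extra digits for the depth step; rounded: 67.8, -88.8).
Then from the TPNV sphere: z² = 139.87² − (x − 117.0)² − (y − 36.4)² with x = 67.786, y = -88.795, so z ≈ 38.312 ≈ 38.3 km.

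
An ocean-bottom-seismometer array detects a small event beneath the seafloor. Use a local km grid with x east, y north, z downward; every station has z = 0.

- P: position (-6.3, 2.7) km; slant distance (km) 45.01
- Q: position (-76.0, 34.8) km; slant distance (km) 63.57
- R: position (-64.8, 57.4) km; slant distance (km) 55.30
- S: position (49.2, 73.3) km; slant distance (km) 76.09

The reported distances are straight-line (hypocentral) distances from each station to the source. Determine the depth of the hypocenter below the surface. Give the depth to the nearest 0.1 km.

depth ≈ 21.2 km

Each station gives a sphere (x−x_i)² + (y−y_i)² + z² = d_i² (stations at z=0).
Subtracting the P sphere from Q and R: z² cancels, leaving linear equations in x and y:
-139.4 x + 64.2 y = 4924.82
-117.0 x + 109.4 y = 6414.63
Solving: x ≈ -16.405, y ≈ 41.090 km (keep extra digits for the depth step; rounded: -16.4, 41.1).
Then from the P sphere: z² = 45.01² − (x + 6.3)² − (y − 2.7)² with x = -16.405, y = 41.090, so z ≈ 21.213 ≈ 21.2 km.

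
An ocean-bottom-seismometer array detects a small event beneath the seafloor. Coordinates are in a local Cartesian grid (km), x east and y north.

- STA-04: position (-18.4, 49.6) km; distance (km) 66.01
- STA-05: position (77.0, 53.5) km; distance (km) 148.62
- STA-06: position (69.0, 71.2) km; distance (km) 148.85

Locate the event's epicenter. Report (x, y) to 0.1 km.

Circle about each station: (x + 18.4)² + (y − 49.6)² = 66.01²; (x − 77.0)² + (y − 53.5)² = 148.62²; (x − 69.0)² + (y − 71.2)² = 148.85².
Subtracting pairs of circle equations eliminates x²+y² and gives linear equations (the radical axes):
190.8 x + 7.8 y = -11738.05
174.8 x + 43.2 y = -10767.28
Solving the 2×2 system: x ≈ -61.5, y ≈ -0.4 km.
Check against STA-04 (with the unrounded x, y): √((x + 18.4)²+(y − 49.6)²) = 66.00 ≈ 66.01 km. ✓

x ≈ -61.5 km, y ≈ -0.4 km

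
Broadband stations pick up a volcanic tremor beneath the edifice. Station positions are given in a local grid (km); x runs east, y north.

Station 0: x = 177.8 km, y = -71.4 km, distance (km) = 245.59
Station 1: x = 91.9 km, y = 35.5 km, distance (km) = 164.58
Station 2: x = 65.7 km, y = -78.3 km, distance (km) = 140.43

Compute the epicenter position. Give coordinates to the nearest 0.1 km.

-62.6 km east, -21.2 km north

Circle about each station: (x − 177.8)² + (y + 71.4)² = 245.59²; (x − 91.9)² + (y − 35.5)² = 164.58²; (x − 65.7)² + (y + 78.3)² = 140.43².
Subtracting the Station 0 equation from the Station 1 and Station 2 equations removes the quadratic terms:
-171.8 x + 213.8 y = 6222.93
-224.2 x − 13.8 y = 14330.44
Solving the 2×2 system: x ≈ -62.6, y ≈ -21.2 km.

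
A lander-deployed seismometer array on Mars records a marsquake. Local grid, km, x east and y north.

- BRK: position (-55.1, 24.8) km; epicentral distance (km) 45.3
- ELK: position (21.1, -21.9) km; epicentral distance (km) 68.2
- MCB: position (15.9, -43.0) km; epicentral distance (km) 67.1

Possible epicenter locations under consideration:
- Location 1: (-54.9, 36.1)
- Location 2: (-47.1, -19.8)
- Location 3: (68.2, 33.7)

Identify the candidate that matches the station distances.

Location 2

For each candidate, compare |candidate − station| to the reported distance:
Location 1: residuals BRK 34.0, ELK 27.4, MCB 39.1 → max 39.1 km
Location 2: residuals BRK 0.0, ELK 0.0, MCB 0.0 → max 0.0 km
Location 3: residuals BRK 78.3, ELK 4.7, MCB 25.7 → max 78.3 km
Only Location 2 has all residuals ≈ 0.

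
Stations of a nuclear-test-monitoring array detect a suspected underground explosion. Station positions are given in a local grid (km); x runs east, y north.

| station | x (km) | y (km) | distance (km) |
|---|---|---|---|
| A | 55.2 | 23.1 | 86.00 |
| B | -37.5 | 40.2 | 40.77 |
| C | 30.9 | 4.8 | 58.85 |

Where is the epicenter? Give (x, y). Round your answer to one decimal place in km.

x ≈ -27.8 km, y ≈ 0.6 km

Circle about each station: (x − 55.2)² + (y − 23.1)² = 86.00²; (x + 37.5)² + (y − 40.2)² = 40.77²; (x − 30.9)² + (y − 4.8)² = 58.85².
Subtracting pairs of circle equations eliminates x²+y² and gives linear equations (the radical axes):
-185.4 x + 34.2 y = 5175.45
-48.6 x − 36.6 y = 1329.88
Solving the 2×2 system: x ≈ -27.8, y ≈ 0.6 km.
Check against A (with the unrounded x, y): √((x − 55.2)²+(y − 23.1)²) = 86.01 ≈ 86.00 km. ✓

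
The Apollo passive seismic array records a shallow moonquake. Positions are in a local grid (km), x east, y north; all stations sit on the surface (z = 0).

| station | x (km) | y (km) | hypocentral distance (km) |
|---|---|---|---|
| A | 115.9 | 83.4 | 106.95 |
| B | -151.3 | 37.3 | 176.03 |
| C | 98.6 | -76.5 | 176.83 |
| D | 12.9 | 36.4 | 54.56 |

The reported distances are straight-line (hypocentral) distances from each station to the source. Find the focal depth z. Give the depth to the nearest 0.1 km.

z ≈ 38.1 km

Each station gives a sphere (x−x_i)² + (y−y_i)² + z² = d_i² (stations at z=0).
Subtracting the A sphere from B and C: z² cancels, leaving linear equations in x and y:
-534.4 x − 92.2 y = -15653.65
-34.6 x − 319.8 y = -24644.71
Solving: x ≈ 16.301, y ≈ 75.299 km (keep extra digits for the depth step; rounded: 16.3, 75.3).
Then from the A sphere: z² = 106.95² − (x − 115.9)² − (y − 83.4)² with x = 16.301, y = 75.299, so z ≈ 38.115 ≈ 38.1 km.
Check against D (with the unrounded solution): distance 54.57 ≈ 54.56 km. ✓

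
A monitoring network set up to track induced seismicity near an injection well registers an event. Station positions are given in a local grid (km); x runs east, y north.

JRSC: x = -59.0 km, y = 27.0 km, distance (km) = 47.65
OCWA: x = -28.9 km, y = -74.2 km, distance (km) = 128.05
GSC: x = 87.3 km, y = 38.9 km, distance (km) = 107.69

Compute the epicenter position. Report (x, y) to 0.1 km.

Circle about each station: (x + 59.0)² + (y − 27.0)² = 47.65²; (x + 28.9)² + (y + 74.2)² = 128.05²; (x − 87.3)² + (y − 38.9)² = 107.69².
Subtracting the JRSC equation from the OCWA and GSC equations removes the quadratic terms:
60.2 x − 202.4 y = -11995.43
292.6 x + 23.8 y = -4402.11
Solving the 2×2 system: x ≈ -19.4, y ≈ 53.5 km.

-19.4 km east, 53.5 km north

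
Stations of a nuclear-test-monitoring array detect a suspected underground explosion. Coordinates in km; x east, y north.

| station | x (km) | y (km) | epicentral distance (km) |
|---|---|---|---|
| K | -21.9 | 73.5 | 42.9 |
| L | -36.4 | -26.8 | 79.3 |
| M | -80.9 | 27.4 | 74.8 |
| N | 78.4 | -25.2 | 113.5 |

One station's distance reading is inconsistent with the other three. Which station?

K

Solve using three stations at a time. Using L, M, N (subtract circle equations pairwise → linear system) gives (x, y) ≈ (-8.7, 47.7).
Distances from that point to each station vs reported:
  K: calculated 29.0 vs reported 42.9 → residual 13.9 km
  L: calculated 79.4 vs reported 79.3 → residual 0.1 km
  M: calculated 74.9 vs reported 74.8 → residual 0.1 km
  N: calculated 113.6 vs reported 113.5 → residual 0.1 km
L, M, N are mutually consistent (residuals ≈ 0); K is off by 13.9 km.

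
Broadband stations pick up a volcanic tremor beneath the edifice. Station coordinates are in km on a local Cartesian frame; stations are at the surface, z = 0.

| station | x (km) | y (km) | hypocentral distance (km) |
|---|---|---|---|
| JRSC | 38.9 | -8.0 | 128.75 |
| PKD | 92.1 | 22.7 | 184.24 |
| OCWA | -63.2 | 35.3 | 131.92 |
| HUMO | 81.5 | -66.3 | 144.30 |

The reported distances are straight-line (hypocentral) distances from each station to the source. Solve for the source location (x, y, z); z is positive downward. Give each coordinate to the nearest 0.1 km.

Each station gives a sphere (x−x_i)² + (y−y_i)² + z² = d_i² (stations at z=0).
Subtracting the JRSC sphere from PKD and OCWA: z² cancels, leaving linear equations in x and y:
106.4 x + 61.4 y = -9947.33
-204.2 x + 86.6 y = 2836.80
Solving: x ≈ -47.610, y ≈ -79.505 km (keep extra digits for the depth step; rounded: -47.6, -79.5).
Then from the JRSC sphere: z² = 128.75² − (x − 38.9)² − (y + 8.0)² with x = -47.610, y = -79.505, so z ≈ 63.084 ≈ 63.1 km.
Check against HUMO (with the unrounded solution): distance 144.30 ≈ 144.30 km. ✓

(-47.6, -79.5, 63.1)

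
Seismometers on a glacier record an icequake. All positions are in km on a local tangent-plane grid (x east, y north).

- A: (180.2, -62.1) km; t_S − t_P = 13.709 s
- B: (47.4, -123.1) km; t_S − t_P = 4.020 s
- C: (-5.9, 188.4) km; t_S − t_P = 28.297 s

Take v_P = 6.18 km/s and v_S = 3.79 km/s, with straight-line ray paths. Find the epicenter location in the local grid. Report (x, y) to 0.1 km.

47.6 km east, -83.7 km north

Distance from S−P lag: d = Δt · v_P v_S / (v_P − v_S) = Δt · (6.18·3.79)/(6.18−3.79) ≈ 9.8001·Δt.
So d_A = 134.35, d_B = 39.40, d_C = 277.31 km.
Circle about each station: (x − 180.2)² + (y + 62.1)² = 134.35²; (x − 47.4)² + (y + 123.1)² = 39.40²; (x + 5.9)² + (y − 188.4)² = 277.31².
Subtracting pairs of circle equations eliminates x²+y² and gives linear equations (the radical axes):
-265.6 x − 122.0 y = -2430.52
-372.2 x + 501.0 y = -59649.99
Solving the 2×2 system: x ≈ 47.6, y ≈ -83.7 km.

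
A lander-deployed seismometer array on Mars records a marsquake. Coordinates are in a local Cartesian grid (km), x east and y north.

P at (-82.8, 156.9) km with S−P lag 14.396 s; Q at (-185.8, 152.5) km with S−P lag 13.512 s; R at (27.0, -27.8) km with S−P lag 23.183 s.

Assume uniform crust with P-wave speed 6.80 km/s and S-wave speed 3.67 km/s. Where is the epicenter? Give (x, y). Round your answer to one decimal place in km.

-137.7 km east, 56.1 km north

Distance from S−P lag: d = Δt · v_P v_S / (v_P − v_S) = Δt · (6.80·3.67)/(6.80−3.67) ≈ 7.9732·Δt.
So d_P = 114.78, d_Q = 107.73, d_R = 184.84 km.
Circle about each station: (x + 82.8)² + (y − 156.9)² = 114.78²; (x + 185.8)² + (y − 152.5)² = 107.73²; (x − 27.0)² + (y + 27.8)² = 184.84².
Subtracting the P equation from the Q and R equations removes the quadratic terms:
-206.0 x − 8.8 y = 27873.14
219.6 x − 369.4 y = -50962.99
Solving the 2×2 system: x ≈ -137.7, y ≈ 56.1 km.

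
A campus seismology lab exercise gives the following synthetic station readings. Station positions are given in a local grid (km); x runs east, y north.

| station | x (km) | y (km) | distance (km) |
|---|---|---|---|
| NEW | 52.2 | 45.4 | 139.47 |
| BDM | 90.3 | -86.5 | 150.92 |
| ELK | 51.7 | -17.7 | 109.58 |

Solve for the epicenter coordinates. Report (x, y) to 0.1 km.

Circle about each station: (x − 52.2)² + (y − 45.4)² = 139.47²; (x − 90.3)² + (y + 86.5)² = 150.92²; (x − 51.7)² + (y + 17.7)² = 109.58².
Subtracting the NEW equation from the BDM and ELK equations removes the quadratic terms:
76.2 x − 263.8 y = 7525.37
-1.0 x − 126.2 y = 5644.28
Solving the 2×2 system: x ≈ -54.6, y ≈ -44.3 km.
Check against NEW (with the unrounded x, y): √((x − 52.2)²+(y − 45.4)²) = 139.45 ≈ 139.47 km. ✓

(-54.6, -44.3)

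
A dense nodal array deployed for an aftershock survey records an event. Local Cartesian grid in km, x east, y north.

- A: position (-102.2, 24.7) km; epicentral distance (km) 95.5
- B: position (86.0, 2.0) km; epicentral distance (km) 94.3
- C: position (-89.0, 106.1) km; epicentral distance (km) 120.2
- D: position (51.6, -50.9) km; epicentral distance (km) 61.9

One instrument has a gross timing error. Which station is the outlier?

D

Solve using three stations at a time. Using A, B, C (subtract circle equations pairwise → linear system) gives (x, y) ≈ (-6.9, 18.3).
Distances from that point to each station vs reported:
  A: calculated 95.5 vs reported 95.5 → residual 0.0 km
  B: calculated 94.3 vs reported 94.3 → residual 0.0 km
  C: calculated 120.2 vs reported 120.2 → residual 0.0 km
  D: calculated 90.6 vs reported 61.9 → residual 28.7 km
A, B, C are mutually consistent (residuals ≈ 0); D is off by 28.7 km.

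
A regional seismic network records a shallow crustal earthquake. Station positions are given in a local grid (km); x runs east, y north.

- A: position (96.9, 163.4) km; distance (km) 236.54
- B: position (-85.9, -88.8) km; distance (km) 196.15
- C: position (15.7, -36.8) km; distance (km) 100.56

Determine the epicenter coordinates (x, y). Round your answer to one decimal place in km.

Circle about each station: (x − 96.9)² + (y − 163.4)² = 236.54²; (x + 85.9)² + (y + 88.8)² = 196.15²; (x − 15.7)² + (y + 36.8)² = 100.56².
Subtracting pairs of circle equations eliminates x²+y² and gives linear equations (the radical axes):
-365.6 x − 504.4 y = -3348.57
-162.4 x − 400.4 y = 11350.42
Solving the 2×2 system: x ≈ 109.6, y ≈ -72.8 km.

x ≈ 109.6 km, y ≈ -72.8 km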